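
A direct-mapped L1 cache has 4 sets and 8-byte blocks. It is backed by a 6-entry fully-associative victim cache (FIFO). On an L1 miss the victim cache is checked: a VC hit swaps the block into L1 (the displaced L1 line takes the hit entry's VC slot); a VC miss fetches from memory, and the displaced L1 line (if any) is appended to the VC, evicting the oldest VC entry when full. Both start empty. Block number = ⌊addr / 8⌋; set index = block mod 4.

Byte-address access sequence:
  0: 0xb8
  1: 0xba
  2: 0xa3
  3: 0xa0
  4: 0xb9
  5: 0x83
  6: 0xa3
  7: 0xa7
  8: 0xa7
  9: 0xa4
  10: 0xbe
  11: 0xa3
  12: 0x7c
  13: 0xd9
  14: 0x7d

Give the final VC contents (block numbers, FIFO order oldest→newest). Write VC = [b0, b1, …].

#0 0xb8→b23/s3 MISS; vc=[]
#1 0xba→b23/s3 L1-HIT; vc=[]
#2 0xa3→b20/s0 MISS; vc=[]
#3 0xa0→b20/s0 L1-HIT; vc=[]
#4 0xb9→b23/s3 L1-HIT; vc=[]
#5 0x83→b16/s0 MISS; vc=[20]
#6 0xa3→b20/s0 VC-HIT; vc=[16]
#7 0xa7→b20/s0 L1-HIT; vc=[16]
#8 0xa7→b20/s0 L1-HIT; vc=[16]
#9 0xa4→b20/s0 L1-HIT; vc=[16]
#10 0xbe→b23/s3 L1-HIT; vc=[16]
#11 0xa3→b20/s0 L1-HIT; vc=[16]
#12 0x7c→b15/s3 MISS; vc=[16,23]
#13 0xd9→b27/s3 MISS; vc=[16,23,15]
#14 0x7d→b15/s3 VC-HIT; vc=[16,23,27]

VC = [16, 23, 27]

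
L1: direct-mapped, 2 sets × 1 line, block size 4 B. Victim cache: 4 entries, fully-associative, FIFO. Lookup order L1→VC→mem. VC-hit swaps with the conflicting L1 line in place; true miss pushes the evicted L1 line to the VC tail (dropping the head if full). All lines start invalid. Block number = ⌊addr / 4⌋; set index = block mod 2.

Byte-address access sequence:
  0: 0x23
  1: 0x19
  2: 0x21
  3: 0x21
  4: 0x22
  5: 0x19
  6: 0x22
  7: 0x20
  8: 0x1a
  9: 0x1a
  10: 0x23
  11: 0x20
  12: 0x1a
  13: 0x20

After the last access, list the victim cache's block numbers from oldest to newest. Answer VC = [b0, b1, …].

#0 0x23→b8/s0 MISS; vc=[]
#1 0x19→b6/s0 MISS; vc=[8]
#2 0x21→b8/s0 VC-HIT; vc=[6]
#3 0x21→b8/s0 L1-HIT; vc=[6]
#4 0x22→b8/s0 L1-HIT; vc=[6]
#5 0x19→b6/s0 VC-HIT; vc=[8]
#6 0x22→b8/s0 VC-HIT; vc=[6]
#7 0x20→b8/s0 L1-HIT; vc=[6]
#8 0x1a→b6/s0 VC-HIT; vc=[8]
#9 0x1a→b6/s0 L1-HIT; vc=[8]
#10 0x23→b8/s0 VC-HIT; vc=[6]
#11 0x20→b8/s0 L1-HIT; vc=[6]
#12 0x1a→b6/s0 VC-HIT; vc=[8]
#13 0x20→b8/s0 VC-HIT; vc=[6]

VC = [6]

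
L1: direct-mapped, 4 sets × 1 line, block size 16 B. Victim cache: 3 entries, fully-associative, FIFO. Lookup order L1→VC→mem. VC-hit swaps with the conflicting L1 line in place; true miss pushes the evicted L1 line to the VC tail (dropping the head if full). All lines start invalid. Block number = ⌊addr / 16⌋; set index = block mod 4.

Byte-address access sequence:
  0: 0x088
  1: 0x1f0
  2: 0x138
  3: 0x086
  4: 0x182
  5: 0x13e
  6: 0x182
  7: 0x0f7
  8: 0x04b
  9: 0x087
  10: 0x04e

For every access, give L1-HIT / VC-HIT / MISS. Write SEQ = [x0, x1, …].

SEQ = [MISS, MISS, MISS, L1-HIT, MISS, L1-HIT, L1-HIT, MISS, MISS, VC-HIT, VC-HIT]

0: 0x88 (blk 8, set 0) → MISS  vc=[]
1: 0x1f0 (blk 31, set 3) → MISS  vc=[]
2: 0x138 (blk 19, set 3) → MISS  vc=[31]
3: 0x86 (blk 8, set 0) → L1-HIT  vc=[31]
4: 0x182 (blk 24, set 0) → MISS  vc=[31, 8]
5: 0x13e (blk 19, set 3) → L1-HIT  vc=[31, 8]
6: 0x182 (blk 24, set 0) → L1-HIT  vc=[31, 8]
7: 0xf7 (blk 15, set 3) → MISS  vc=[31, 8, 19]
8: 0x4b (blk 4, set 0) → MISS  vc=[8, 19, 24]
9: 0x87 (blk 8, set 0) → VC-HIT  vc=[4, 19, 24]
10: 0x4e (blk 4, set 0) → VC-HIT  vc=[8, 19, 24]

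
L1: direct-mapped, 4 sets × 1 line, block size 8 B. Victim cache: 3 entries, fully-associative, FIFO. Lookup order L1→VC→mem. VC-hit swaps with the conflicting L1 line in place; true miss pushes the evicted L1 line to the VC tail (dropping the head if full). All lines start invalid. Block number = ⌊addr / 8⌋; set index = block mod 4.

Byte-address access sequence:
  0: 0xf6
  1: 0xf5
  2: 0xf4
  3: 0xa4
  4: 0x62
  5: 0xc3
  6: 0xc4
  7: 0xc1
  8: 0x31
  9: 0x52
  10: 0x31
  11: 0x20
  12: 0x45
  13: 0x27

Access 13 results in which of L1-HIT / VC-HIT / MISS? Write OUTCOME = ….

  [0] addr=0xf6 blk=30 s=2: MISS | VC []
  [1] addr=0xf5 blk=30 s=2: L1-HIT | VC []
  [2] addr=0xf4 blk=30 s=2: L1-HIT | VC []
  [3] addr=0xa4 blk=20 s=0: MISS | VC []
  [4] addr=0x62 blk=12 s=0: MISS | VC [20]
  [5] addr=0xc3 blk=24 s=0: MISS | VC [20, 12]
  [6] addr=0xc4 blk=24 s=0: L1-HIT | VC [20, 12]
  [7] addr=0xc1 blk=24 s=0: L1-HIT | VC [20, 12]
  [8] addr=0x31 blk=6 s=2: MISS | VC [20, 12, 30]
  [9] addr=0x52 blk=10 s=2: MISS | VC [12, 30, 6]
  [10] addr=0x31 blk=6 s=2: VC-HIT | VC [12, 30, 10]
  [11] addr=0x20 blk=4 s=0: MISS | VC [30, 10, 24]
  [12] addr=0x45 blk=8 s=0: MISS | VC [10, 24, 4]
  [13] addr=0x27 blk=4 s=0: VC-HIT | VC [10, 24, 8]

OUTCOME = VC-HIT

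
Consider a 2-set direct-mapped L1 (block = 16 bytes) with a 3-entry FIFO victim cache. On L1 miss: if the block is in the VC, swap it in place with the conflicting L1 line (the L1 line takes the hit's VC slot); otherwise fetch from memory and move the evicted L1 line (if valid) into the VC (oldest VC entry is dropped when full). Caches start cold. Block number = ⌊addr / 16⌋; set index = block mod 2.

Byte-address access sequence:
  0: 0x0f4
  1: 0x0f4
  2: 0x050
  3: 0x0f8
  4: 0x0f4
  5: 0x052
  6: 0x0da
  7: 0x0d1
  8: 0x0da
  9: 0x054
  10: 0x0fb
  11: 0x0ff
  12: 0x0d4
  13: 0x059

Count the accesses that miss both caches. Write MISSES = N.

MISSES = 3

  [0] addr=0xf4 blk=15 s=1: MISS | VC []
  [1] addr=0xf4 blk=15 s=1: L1-HIT | VC []
  [2] addr=0x50 blk=5 s=1: MISS | VC [15]
  [3] addr=0xf8 blk=15 s=1: VC-HIT | VC [5]
  [4] addr=0xf4 blk=15 s=1: L1-HIT | VC [5]
  [5] addr=0x52 blk=5 s=1: VC-HIT | VC [15]
  [6] addr=0xda blk=13 s=1: MISS | VC [15, 5]
  [7] addr=0xd1 blk=13 s=1: L1-HIT | VC [15, 5]
  [8] addr=0xda blk=13 s=1: L1-HIT | VC [15, 5]
  [9] addr=0x54 blk=5 s=1: VC-HIT | VC [15, 13]
  [10] addr=0xfb blk=15 s=1: VC-HIT | VC [5, 13]
  [11] addr=0xff blk=15 s=1: L1-HIT | VC [5, 13]
  [12] addr=0xd4 blk=13 s=1: VC-HIT | VC [5, 15]
  [13] addr=0x59 blk=5 s=1: VC-HIT | VC [13, 15]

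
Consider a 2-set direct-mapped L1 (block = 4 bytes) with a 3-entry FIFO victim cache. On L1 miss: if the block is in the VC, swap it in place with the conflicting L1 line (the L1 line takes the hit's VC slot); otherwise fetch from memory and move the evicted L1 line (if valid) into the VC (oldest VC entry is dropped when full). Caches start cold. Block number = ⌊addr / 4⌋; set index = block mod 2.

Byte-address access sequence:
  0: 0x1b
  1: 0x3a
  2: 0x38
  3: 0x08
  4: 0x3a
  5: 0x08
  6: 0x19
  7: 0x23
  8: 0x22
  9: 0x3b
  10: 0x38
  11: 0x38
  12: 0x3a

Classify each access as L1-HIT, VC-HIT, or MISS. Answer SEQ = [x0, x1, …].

0: 0x1b (blk 6, set 0) → MISS  vc=[]
1: 0x3a (blk 14, set 0) → MISS  vc=[6]
2: 0x38 (blk 14, set 0) → L1-HIT  vc=[6]
3: 0x8 (blk 2, set 0) → MISS  vc=[6, 14]
4: 0x3a (blk 14, set 0) → VC-HIT  vc=[6, 2]
5: 0x8 (blk 2, set 0) → VC-HIT  vc=[6, 14]
6: 0x19 (blk 6, set 0) → VC-HIT  vc=[2, 14]
7: 0x23 (blk 8, set 0) → MISS  vc=[2, 14, 6]
8: 0x22 (blk 8, set 0) → L1-HIT  vc=[2, 14, 6]
9: 0x3b (blk 14, set 0) → VC-HIT  vc=[2, 8, 6]
10: 0x38 (blk 14, set 0) → L1-HIT  vc=[2, 8, 6]
11: 0x38 (blk 14, set 0) → L1-HIT  vc=[2, 8, 6]
12: 0x3a (blk 14, set 0) → L1-HIT  vc=[2, 8, 6]

SEQ = [MISS, MISS, L1-HIT, MISS, VC-HIT, VC-HIT, VC-HIT, MISS, L1-HIT, VC-HIT, L1-HIT, L1-HIT, L1-HIT]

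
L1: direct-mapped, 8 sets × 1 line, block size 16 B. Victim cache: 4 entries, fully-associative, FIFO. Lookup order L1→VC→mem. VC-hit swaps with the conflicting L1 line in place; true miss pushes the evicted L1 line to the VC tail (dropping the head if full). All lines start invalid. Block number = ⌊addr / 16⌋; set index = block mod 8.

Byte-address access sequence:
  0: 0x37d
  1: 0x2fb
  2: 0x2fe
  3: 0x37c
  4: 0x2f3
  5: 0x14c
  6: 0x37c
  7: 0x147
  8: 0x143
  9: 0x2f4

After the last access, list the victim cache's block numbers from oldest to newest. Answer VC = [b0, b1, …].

VC = [55]

  [0] addr=0x37d blk=55 s=7: MISS | VC []
  [1] addr=0x2fb blk=47 s=7: MISS | VC [55]
  [2] addr=0x2fe blk=47 s=7: L1-HIT | VC [55]
  [3] addr=0x37c blk=55 s=7: VC-HIT | VC [47]
  [4] addr=0x2f3 blk=47 s=7: VC-HIT | VC [55]
  [5] addr=0x14c blk=20 s=4: MISS | VC [55]
  [6] addr=0x37c blk=55 s=7: VC-HIT | VC [47]
  [7] addr=0x147 blk=20 s=4: L1-HIT | VC [47]
  [8] addr=0x143 blk=20 s=4: L1-HIT | VC [47]
  [9] addr=0x2f4 blk=47 s=7: VC-HIT | VC [55]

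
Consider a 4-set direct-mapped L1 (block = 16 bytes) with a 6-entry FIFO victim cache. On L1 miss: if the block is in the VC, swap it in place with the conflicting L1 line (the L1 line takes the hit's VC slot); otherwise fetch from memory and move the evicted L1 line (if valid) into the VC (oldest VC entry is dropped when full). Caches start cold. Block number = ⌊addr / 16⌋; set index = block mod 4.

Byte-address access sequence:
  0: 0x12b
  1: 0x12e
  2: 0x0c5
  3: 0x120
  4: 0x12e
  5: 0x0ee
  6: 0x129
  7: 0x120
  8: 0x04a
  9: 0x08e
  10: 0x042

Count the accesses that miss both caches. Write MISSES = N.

0: 0x12b (blk 18, set 2) → MISS  vc=[]
1: 0x12e (blk 18, set 2) → L1-HIT  vc=[]
2: 0xc5 (blk 12, set 0) → MISS  vc=[]
3: 0x120 (blk 18, set 2) → L1-HIT  vc=[]
4: 0x12e (blk 18, set 2) → L1-HIT  vc=[]
5: 0xee (blk 14, set 2) → MISS  vc=[18]
6: 0x129 (blk 18, set 2) → VC-HIT  vc=[14]
7: 0x120 (blk 18, set 2) → L1-HIT  vc=[14]
8: 0x4a (blk 4, set 0) → MISS  vc=[14, 12]
9: 0x8e (blk 8, set 0) → MISS  vc=[14, 12, 4]
10: 0x42 (blk 4, set 0) → VC-HIT  vc=[14, 12, 8]

MISSES = 5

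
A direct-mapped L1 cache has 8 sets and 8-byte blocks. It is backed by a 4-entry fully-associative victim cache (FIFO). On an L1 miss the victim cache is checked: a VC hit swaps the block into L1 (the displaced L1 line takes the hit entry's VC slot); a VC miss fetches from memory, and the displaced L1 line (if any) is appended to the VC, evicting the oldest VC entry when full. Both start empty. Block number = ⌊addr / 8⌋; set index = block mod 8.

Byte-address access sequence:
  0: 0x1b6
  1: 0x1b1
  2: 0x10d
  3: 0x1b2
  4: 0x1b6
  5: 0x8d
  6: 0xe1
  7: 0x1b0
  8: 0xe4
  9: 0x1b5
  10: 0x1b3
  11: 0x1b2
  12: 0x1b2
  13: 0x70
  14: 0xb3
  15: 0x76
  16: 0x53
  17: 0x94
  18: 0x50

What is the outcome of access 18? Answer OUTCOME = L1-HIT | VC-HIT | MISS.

OUTCOME = VC-HIT

  [0] addr=0x1b6 blk=54 s=6: MISS | VC []
  [1] addr=0x1b1 blk=54 s=6: L1-HIT | VC []
  [2] addr=0x10d blk=33 s=1: MISS | VC []
  [3] addr=0x1b2 blk=54 s=6: L1-HIT | VC []
  [4] addr=0x1b6 blk=54 s=6: L1-HIT | VC []
  [5] addr=0x8d blk=17 s=1: MISS | VC [33]
  [6] addr=0xe1 blk=28 s=4: MISS | VC [33]
  [7] addr=0x1b0 blk=54 s=6: L1-HIT | VC [33]
  [8] addr=0xe4 blk=28 s=4: L1-HIT | VC [33]
  [9] addr=0x1b5 blk=54 s=6: L1-HIT | VC [33]
  [10] addr=0x1b3 blk=54 s=6: L1-HIT | VC [33]
  [11] addr=0x1b2 blk=54 s=6: L1-HIT | VC [33]
  [12] addr=0x1b2 blk=54 s=6: L1-HIT | VC [33]
  [13] addr=0x70 blk=14 s=6: MISS | VC [33, 54]
  [14] addr=0xb3 blk=22 s=6: MISS | VC [33, 54, 14]
  [15] addr=0x76 blk=14 s=6: VC-HIT | VC [33, 54, 22]
  [16] addr=0x53 blk=10 s=2: MISS | VC [33, 54, 22]
  [17] addr=0x94 blk=18 s=2: MISS | VC [33, 54, 22, 10]
  [18] addr=0x50 blk=10 s=2: VC-HIT | VC [33, 54, 22, 18]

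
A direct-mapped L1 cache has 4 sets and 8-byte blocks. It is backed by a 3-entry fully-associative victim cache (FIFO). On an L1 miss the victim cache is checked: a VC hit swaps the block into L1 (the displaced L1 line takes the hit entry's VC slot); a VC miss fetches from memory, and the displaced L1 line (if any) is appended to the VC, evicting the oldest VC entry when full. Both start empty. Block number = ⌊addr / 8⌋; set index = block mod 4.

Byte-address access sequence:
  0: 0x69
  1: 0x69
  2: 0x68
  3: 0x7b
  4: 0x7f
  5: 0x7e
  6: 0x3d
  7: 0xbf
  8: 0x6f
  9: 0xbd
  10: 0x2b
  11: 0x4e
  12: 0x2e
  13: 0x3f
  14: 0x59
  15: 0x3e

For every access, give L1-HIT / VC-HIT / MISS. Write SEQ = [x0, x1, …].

SEQ = [MISS, L1-HIT, L1-HIT, MISS, L1-HIT, L1-HIT, MISS, MISS, L1-HIT, L1-HIT, MISS, MISS, VC-HIT, VC-HIT, MISS, VC-HIT]

0: 0x69 (blk 13, set 1) → MISS  vc=[]
1: 0x69 (blk 13, set 1) → L1-HIT  vc=[]
2: 0x68 (blk 13, set 1) → L1-HIT  vc=[]
3: 0x7b (blk 15, set 3) → MISS  vc=[]
4: 0x7f (blk 15, set 3) → L1-HIT  vc=[]
5: 0x7e (blk 15, set 3) → L1-HIT  vc=[]
6: 0x3d (blk 7, set 3) → MISS  vc=[15]
7: 0xbf (blk 23, set 3) → MISS  vc=[15, 7]
8: 0x6f (blk 13, set 1) → L1-HIT  vc=[15, 7]
9: 0xbd (blk 23, set 3) → L1-HIT  vc=[15, 7]
10: 0x2b (blk 5, set 1) → MISS  vc=[15, 7, 13]
11: 0x4e (blk 9, set 1) → MISS  vc=[7, 13, 5]
12: 0x2e (blk 5, set 1) → VC-HIT  vc=[7, 13, 9]
13: 0x3f (blk 7, set 3) → VC-HIT  vc=[23, 13, 9]
14: 0x59 (blk 11, set 3) → MISS  vc=[13, 9, 7]
15: 0x3e (blk 7, set 3) → VC-HIT  vc=[13, 9, 11]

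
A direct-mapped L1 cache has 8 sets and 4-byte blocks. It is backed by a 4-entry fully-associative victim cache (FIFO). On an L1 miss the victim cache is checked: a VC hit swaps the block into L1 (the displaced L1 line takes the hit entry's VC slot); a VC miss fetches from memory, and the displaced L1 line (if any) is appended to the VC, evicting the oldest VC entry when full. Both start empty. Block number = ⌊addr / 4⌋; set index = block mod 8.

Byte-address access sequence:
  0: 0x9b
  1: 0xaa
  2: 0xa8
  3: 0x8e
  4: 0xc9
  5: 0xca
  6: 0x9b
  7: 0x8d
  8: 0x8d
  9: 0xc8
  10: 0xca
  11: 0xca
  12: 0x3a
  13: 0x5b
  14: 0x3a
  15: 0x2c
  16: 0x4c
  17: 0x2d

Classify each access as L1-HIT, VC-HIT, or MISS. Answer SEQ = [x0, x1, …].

SEQ = [MISS, MISS, L1-HIT, MISS, MISS, L1-HIT, L1-HIT, L1-HIT, L1-HIT, L1-HIT, L1-HIT, L1-HIT, MISS, MISS, VC-HIT, MISS, MISS, VC-HIT]

  [0] addr=0x9b blk=38 s=6: MISS | VC []
  [1] addr=0xaa blk=42 s=2: MISS | VC []
  [2] addr=0xa8 blk=42 s=2: L1-HIT | VC []
  [3] addr=0x8e blk=35 s=3: MISS | VC []
  [4] addr=0xc9 blk=50 s=2: MISS | VC [42]
  [5] addr=0xca blk=50 s=2: L1-HIT | VC [42]
  [6] addr=0x9b blk=38 s=6: L1-HIT | VC [42]
  [7] addr=0x8d blk=35 s=3: L1-HIT | VC [42]
  [8] addr=0x8d blk=35 s=3: L1-HIT | VC [42]
  [9] addr=0xc8 blk=50 s=2: L1-HIT | VC [42]
  [10] addr=0xca blk=50 s=2: L1-HIT | VC [42]
  [11] addr=0xca blk=50 s=2: L1-HIT | VC [42]
  [12] addr=0x3a blk=14 s=6: MISS | VC [42, 38]
  [13] addr=0x5b blk=22 s=6: MISS | VC [42, 38, 14]
  [14] addr=0x3a blk=14 s=6: VC-HIT | VC [42, 38, 22]
  [15] addr=0x2c blk=11 s=3: MISS | VC [42, 38, 22, 35]
  [16] addr=0x4c blk=19 s=3: MISS | VC [38, 22, 35, 11]
  [17] addr=0x2d blk=11 s=3: VC-HIT | VC [38, 22, 35, 19]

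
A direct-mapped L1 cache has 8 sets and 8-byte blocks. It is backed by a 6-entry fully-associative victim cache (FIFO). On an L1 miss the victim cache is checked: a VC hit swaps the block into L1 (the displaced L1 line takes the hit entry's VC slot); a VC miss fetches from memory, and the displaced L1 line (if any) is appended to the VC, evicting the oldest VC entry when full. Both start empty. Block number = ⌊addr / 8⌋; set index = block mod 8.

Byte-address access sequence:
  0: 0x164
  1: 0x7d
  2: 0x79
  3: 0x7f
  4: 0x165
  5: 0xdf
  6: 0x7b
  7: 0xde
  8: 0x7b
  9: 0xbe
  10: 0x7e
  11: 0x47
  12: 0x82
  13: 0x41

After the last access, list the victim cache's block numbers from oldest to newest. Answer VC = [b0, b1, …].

VC = [23, 16]

#0 0x164→b44/s4 MISS; vc=[]
#1 0x7d→b15/s7 MISS; vc=[]
#2 0x79→b15/s7 L1-HIT; vc=[]
#3 0x7f→b15/s7 L1-HIT; vc=[]
#4 0x165→b44/s4 L1-HIT; vc=[]
#5 0xdf→b27/s3 MISS; vc=[]
#6 0x7b→b15/s7 L1-HIT; vc=[]
#7 0xde→b27/s3 L1-HIT; vc=[]
#8 0x7b→b15/s7 L1-HIT; vc=[]
#9 0xbe→b23/s7 MISS; vc=[15]
#10 0x7e→b15/s7 VC-HIT; vc=[23]
#11 0x47→b8/s0 MISS; vc=[23]
#12 0x82→b16/s0 MISS; vc=[23,8]
#13 0x41→b8/s0 VC-HIT; vc=[23,16]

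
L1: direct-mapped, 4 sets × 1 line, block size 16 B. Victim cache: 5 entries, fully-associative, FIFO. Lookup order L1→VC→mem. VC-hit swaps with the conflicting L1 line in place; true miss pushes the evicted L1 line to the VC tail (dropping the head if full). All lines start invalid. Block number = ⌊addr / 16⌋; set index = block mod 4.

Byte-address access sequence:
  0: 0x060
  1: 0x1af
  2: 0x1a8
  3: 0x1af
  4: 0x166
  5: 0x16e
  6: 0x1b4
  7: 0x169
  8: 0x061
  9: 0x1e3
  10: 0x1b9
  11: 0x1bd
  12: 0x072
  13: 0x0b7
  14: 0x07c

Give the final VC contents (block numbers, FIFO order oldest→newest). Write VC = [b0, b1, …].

0: 0x60 (blk 6, set 2) → MISS  vc=[]
1: 0x1af (blk 26, set 2) → MISS  vc=[6]
2: 0x1a8 (blk 26, set 2) → L1-HIT  vc=[6]
3: 0x1af (blk 26, set 2) → L1-HIT  vc=[6]
4: 0x166 (blk 22, set 2) → MISS  vc=[6, 26]
5: 0x16e (blk 22, set 2) → L1-HIT  vc=[6, 26]
6: 0x1b4 (blk 27, set 3) → MISS  vc=[6, 26]
7: 0x169 (blk 22, set 2) → L1-HIT  vc=[6, 26]
8: 0x61 (blk 6, set 2) → VC-HIT  vc=[22, 26]
9: 0x1e3 (blk 30, set 2) → MISS  vc=[22, 26, 6]
10: 0x1b9 (blk 27, set 3) → L1-HIT  vc=[22, 26, 6]
11: 0x1bd (blk 27, set 3) → L1-HIT  vc=[22, 26, 6]
12: 0x72 (blk 7, set 3) → MISS  vc=[22, 26, 6, 27]
13: 0xb7 (blk 11, set 3) → MISS  vc=[22, 26, 6, 27, 7]
14: 0x7c (blk 7, set 3) → VC-HIT  vc=[22, 26, 6, 27, 11]

VC = [22, 26, 6, 27, 11]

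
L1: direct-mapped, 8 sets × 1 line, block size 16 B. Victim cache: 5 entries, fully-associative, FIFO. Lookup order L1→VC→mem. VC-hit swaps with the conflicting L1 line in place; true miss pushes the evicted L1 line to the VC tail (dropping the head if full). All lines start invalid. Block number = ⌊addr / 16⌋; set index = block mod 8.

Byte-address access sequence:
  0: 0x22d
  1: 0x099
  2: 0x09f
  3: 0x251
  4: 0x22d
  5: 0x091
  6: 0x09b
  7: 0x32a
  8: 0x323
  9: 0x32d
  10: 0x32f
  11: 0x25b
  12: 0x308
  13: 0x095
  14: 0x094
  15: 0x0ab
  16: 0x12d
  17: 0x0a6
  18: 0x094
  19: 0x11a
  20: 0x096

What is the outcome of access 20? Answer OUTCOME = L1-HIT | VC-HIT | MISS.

OUTCOME = VC-HIT

#0 0x22d→b34/s2 MISS; vc=[]
#1 0x99→b9/s1 MISS; vc=[]
#2 0x9f→b9/s1 L1-HIT; vc=[]
#3 0x251→b37/s5 MISS; vc=[]
#4 0x22d→b34/s2 L1-HIT; vc=[]
#5 0x91→b9/s1 L1-HIT; vc=[]
#6 0x9b→b9/s1 L1-HIT; vc=[]
#7 0x32a→b50/s2 MISS; vc=[34]
#8 0x323→b50/s2 L1-HIT; vc=[34]
#9 0x32d→b50/s2 L1-HIT; vc=[34]
#10 0x32f→b50/s2 L1-HIT; vc=[34]
#11 0x25b→b37/s5 L1-HIT; vc=[34]
#12 0x308→b48/s0 MISS; vc=[34]
#13 0x95→b9/s1 L1-HIT; vc=[34]
#14 0x94→b9/s1 L1-HIT; vc=[34]
#15 0xab→b10/s2 MISS; vc=[34,50]
#16 0x12d→b18/s2 MISS; vc=[34,50,10]
#17 0xa6→b10/s2 VC-HIT; vc=[34,50,18]
#18 0x94→b9/s1 L1-HIT; vc=[34,50,18]
#19 0x11a→b17/s1 MISS; vc=[34,50,18,9]
#20 0x96→b9/s1 VC-HIT; vc=[34,50,18,17]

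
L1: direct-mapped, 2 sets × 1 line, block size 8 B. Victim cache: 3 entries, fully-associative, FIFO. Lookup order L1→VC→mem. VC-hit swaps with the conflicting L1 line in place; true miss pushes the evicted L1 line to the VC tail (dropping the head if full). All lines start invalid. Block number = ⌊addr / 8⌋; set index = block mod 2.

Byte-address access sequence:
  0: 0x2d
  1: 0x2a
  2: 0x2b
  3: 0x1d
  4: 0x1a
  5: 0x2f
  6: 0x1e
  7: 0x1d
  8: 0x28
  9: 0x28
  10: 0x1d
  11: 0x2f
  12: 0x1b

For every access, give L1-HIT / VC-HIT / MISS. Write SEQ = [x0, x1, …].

0: 0x2d (blk 5, set 1) → MISS  vc=[]
1: 0x2a (blk 5, set 1) → L1-HIT  vc=[]
2: 0x2b (blk 5, set 1) → L1-HIT  vc=[]
3: 0x1d (blk 3, set 1) → MISS  vc=[5]
4: 0x1a (blk 3, set 1) → L1-HIT  vc=[5]
5: 0x2f (blk 5, set 1) → VC-HIT  vc=[3]
6: 0x1e (blk 3, set 1) → VC-HIT  vc=[5]
7: 0x1d (blk 3, set 1) → L1-HIT  vc=[5]
8: 0x28 (blk 5, set 1) → VC-HIT  vc=[3]
9: 0x28 (blk 5, set 1) → L1-HIT  vc=[3]
10: 0x1d (blk 3, set 1) → VC-HIT  vc=[5]
11: 0x2f (blk 5, set 1) → VC-HIT  vc=[3]
12: 0x1b (blk 3, set 1) → VC-HIT  vc=[5]

SEQ = [MISS, L1-HIT, L1-HIT, MISS, L1-HIT, VC-HIT, VC-HIT, L1-HIT, VC-HIT, L1-HIT, VC-HIT, VC-HIT, VC-HIT]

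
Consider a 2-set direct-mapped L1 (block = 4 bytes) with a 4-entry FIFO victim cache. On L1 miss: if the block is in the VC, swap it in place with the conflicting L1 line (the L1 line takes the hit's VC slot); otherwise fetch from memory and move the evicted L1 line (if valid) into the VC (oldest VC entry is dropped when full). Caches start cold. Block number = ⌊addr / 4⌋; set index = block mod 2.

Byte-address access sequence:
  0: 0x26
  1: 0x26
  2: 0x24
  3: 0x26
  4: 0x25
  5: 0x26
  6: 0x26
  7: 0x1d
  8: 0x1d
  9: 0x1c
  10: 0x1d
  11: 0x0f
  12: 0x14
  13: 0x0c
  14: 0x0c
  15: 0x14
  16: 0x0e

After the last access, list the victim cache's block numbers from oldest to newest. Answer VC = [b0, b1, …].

VC = [9, 7, 5]

  [0] addr=0x26 blk=9 s=1: MISS | VC []
  [1] addr=0x26 blk=9 s=1: L1-HIT | VC []
  [2] addr=0x24 blk=9 s=1: L1-HIT | VC []
  [3] addr=0x26 blk=9 s=1: L1-HIT | VC []
  [4] addr=0x25 blk=9 s=1: L1-HIT | VC []
  [5] addr=0x26 blk=9 s=1: L1-HIT | VC []
  [6] addr=0x26 blk=9 s=1: L1-HIT | VC []
  [7] addr=0x1d blk=7 s=1: MISS | VC [9]
  [8] addr=0x1d blk=7 s=1: L1-HIT | VC [9]
  [9] addr=0x1c blk=7 s=1: L1-HIT | VC [9]
  [10] addr=0x1d blk=7 s=1: L1-HIT | VC [9]
  [11] addr=0xf blk=3 s=1: MISS | VC [9, 7]
  [12] addr=0x14 blk=5 s=1: MISS | VC [9, 7, 3]
  [13] addr=0xc blk=3 s=1: VC-HIT | VC [9, 7, 5]
  [14] addr=0xc blk=3 s=1: L1-HIT | VC [9, 7, 5]
  [15] addr=0x14 blk=5 s=1: VC-HIT | VC [9, 7, 3]
  [16] addr=0xe blk=3 s=1: VC-HIT | VC [9, 7, 5]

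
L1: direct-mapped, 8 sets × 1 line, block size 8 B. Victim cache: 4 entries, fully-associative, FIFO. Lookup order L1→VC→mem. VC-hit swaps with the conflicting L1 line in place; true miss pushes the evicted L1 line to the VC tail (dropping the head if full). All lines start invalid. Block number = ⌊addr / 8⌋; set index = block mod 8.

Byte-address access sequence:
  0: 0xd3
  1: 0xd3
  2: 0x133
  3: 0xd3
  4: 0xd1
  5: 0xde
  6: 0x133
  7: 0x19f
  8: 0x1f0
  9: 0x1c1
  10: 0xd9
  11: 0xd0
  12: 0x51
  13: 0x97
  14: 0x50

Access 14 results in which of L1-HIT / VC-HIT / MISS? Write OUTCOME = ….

0: 0xd3 (blk 26, set 2) → MISS  vc=[]
1: 0xd3 (blk 26, set 2) → L1-HIT  vc=[]
2: 0x133 (blk 38, set 6) → MISS  vc=[]
3: 0xd3 (blk 26, set 2) → L1-HIT  vc=[]
4: 0xd1 (blk 26, set 2) → L1-HIT  vc=[]
5: 0xde (blk 27, set 3) → MISS  vc=[]
6: 0x133 (blk 38, set 6) → L1-HIT  vc=[]
7: 0x19f (blk 51, set 3) → MISS  vc=[27]
8: 0x1f0 (blk 62, set 6) → MISS  vc=[27, 38]
9: 0x1c1 (blk 56, set 0) → MISS  vc=[27, 38]
10: 0xd9 (blk 27, set 3) → VC-HIT  vc=[51, 38]
11: 0xd0 (blk 26, set 2) → L1-HIT  vc=[51, 38]
12: 0x51 (blk 10, set 2) → MISS  vc=[51, 38, 26]
13: 0x97 (blk 18, set 2) → MISS  vc=[51, 38, 26, 10]
14: 0x50 (blk 10, set 2) → VC-HIT  vc=[51, 38, 26, 18]

OUTCOME = VC-HIT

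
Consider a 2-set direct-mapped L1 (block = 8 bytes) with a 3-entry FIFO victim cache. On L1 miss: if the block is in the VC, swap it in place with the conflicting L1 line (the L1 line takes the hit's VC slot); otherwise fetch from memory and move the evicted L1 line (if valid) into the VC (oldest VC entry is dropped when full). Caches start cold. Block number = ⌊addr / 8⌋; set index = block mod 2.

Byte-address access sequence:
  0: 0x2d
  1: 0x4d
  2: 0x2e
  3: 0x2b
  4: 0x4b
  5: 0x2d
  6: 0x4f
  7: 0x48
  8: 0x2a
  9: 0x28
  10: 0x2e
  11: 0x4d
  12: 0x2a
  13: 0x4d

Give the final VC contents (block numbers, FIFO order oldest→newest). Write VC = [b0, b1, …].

#0 0x2d→b5/s1 MISS; vc=[]
#1 0x4d→b9/s1 MISS; vc=[5]
#2 0x2e→b5/s1 VC-HIT; vc=[9]
#3 0x2b→b5/s1 L1-HIT; vc=[9]
#4 0x4b→b9/s1 VC-HIT; vc=[5]
#5 0x2d→b5/s1 VC-HIT; vc=[9]
#6 0x4f→b9/s1 VC-HIT; vc=[5]
#7 0x48→b9/s1 L1-HIT; vc=[5]
#8 0x2a→b5/s1 VC-HIT; vc=[9]
#9 0x28→b5/s1 L1-HIT; vc=[9]
#10 0x2e→b5/s1 L1-HIT; vc=[9]
#11 0x4d→b9/s1 VC-HIT; vc=[5]
#12 0x2a→b5/s1 VC-HIT; vc=[9]
#13 0x4d→b9/s1 VC-HIT; vc=[5]

VC = [5]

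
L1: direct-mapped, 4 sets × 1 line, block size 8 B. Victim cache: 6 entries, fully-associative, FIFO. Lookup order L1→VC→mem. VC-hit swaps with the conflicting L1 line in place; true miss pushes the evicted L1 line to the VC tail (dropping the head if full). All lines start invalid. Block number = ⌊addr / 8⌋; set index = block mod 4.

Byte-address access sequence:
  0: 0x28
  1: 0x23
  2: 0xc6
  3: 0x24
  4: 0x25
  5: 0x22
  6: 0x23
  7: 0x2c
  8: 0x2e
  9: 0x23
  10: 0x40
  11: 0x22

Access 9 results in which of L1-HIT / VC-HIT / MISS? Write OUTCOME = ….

OUTCOME = L1-HIT

0: 0x28 (blk 5, set 1) → MISS  vc=[]
1: 0x23 (blk 4, set 0) → MISS  vc=[]
2: 0xc6 (blk 24, set 0) → MISS  vc=[4]
3: 0x24 (blk 4, set 0) → VC-HIT  vc=[24]
4: 0x25 (blk 4, set 0) → L1-HIT  vc=[24]
5: 0x22 (blk 4, set 0) → L1-HIT  vc=[24]
6: 0x23 (blk 4, set 0) → L1-HIT  vc=[24]
7: 0x2c (blk 5, set 1) → L1-HIT  vc=[24]
8: 0x2e (blk 5, set 1) → L1-HIT  vc=[24]
9: 0x23 (blk 4, set 0) → L1-HIT  vc=[24]
10: 0x40 (blk 8, set 0) → MISS  vc=[24, 4]
11: 0x22 (blk 4, set 0) → VC-HIT  vc=[24, 8]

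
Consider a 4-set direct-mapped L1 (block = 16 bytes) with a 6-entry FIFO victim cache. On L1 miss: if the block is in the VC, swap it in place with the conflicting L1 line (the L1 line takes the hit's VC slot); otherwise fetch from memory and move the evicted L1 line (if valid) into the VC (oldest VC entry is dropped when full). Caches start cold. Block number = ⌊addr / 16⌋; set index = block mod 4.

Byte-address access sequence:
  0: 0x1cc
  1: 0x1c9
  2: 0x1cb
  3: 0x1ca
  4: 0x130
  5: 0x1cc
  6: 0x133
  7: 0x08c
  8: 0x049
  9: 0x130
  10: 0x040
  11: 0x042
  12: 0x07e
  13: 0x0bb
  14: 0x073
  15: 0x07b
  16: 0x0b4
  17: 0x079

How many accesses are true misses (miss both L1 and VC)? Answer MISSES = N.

0: 0x1cc (blk 28, set 0) → MISS  vc=[]
1: 0x1c9 (blk 28, set 0) → L1-HIT  vc=[]
2: 0x1cb (blk 28, set 0) → L1-HIT  vc=[]
3: 0x1ca (blk 28, set 0) → L1-HIT  vc=[]
4: 0x130 (blk 19, set 3) → MISS  vc=[]
5: 0x1cc (blk 28, set 0) → L1-HIT  vc=[]
6: 0x133 (blk 19, set 3) → L1-HIT  vc=[]
7: 0x8c (blk 8, set 0) → MISS  vc=[28]
8: 0x49 (blk 4, set 0) → MISS  vc=[28, 8]
9: 0x130 (blk 19, set 3) → L1-HIT  vc=[28, 8]
10: 0x40 (blk 4, set 0) → L1-HIT  vc=[28, 8]
11: 0x42 (blk 4, set 0) → L1-HIT  vc=[28, 8]
12: 0x7e (blk 7, set 3) → MISS  vc=[28, 8, 19]
13: 0xbb (blk 11, set 3) → MISS  vc=[28, 8, 19, 7]
14: 0x73 (blk 7, set 3) → VC-HIT  vc=[28, 8, 19, 11]
15: 0x7b (blk 7, set 3) → L1-HIT  vc=[28, 8, 19, 11]
16: 0xb4 (blk 11, set 3) → VC-HIT  vc=[28, 8, 19, 7]
17: 0x79 (blk 7, set 3) → VC-HIT  vc=[28, 8, 19, 11]

MISSES = 6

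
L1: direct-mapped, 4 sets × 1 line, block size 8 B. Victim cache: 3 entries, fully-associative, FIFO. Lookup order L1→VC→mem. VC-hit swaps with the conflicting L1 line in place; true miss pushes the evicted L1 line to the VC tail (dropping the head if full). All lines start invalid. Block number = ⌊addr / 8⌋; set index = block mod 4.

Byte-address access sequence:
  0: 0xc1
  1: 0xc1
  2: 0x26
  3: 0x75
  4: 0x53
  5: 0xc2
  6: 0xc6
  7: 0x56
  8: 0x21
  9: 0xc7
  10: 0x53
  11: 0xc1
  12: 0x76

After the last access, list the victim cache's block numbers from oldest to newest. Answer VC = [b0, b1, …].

VC = [4, 10]

#0 0xc1→b24/s0 MISS; vc=[]
#1 0xc1→b24/s0 L1-HIT; vc=[]
#2 0x26→b4/s0 MISS; vc=[24]
#3 0x75→b14/s2 MISS; vc=[24]
#4 0x53→b10/s2 MISS; vc=[24,14]
#5 0xc2→b24/s0 VC-HIT; vc=[4,14]
#6 0xc6→b24/s0 L1-HIT; vc=[4,14]
#7 0x56→b10/s2 L1-HIT; vc=[4,14]
#8 0x21→b4/s0 VC-HIT; vc=[24,14]
#9 0xc7→b24/s0 VC-HIT; vc=[4,14]
#10 0x53→b10/s2 L1-HIT; vc=[4,14]
#11 0xc1→b24/s0 L1-HIT; vc=[4,14]
#12 0x76→b14/s2 VC-HIT; vc=[4,10]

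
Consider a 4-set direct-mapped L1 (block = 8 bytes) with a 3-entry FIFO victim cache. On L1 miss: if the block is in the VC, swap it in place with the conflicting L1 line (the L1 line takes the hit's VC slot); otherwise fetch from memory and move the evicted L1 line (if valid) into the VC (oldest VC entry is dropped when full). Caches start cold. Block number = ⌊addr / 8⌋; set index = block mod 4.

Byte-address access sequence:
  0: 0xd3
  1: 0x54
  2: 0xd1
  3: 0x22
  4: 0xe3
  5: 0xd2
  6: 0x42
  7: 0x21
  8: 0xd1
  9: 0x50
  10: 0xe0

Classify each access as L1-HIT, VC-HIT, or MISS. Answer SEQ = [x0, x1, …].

SEQ = [MISS, MISS, VC-HIT, MISS, MISS, L1-HIT, MISS, VC-HIT, L1-HIT, VC-HIT, VC-HIT]

#0 0xd3→b26/s2 MISS; vc=[]
#1 0x54→b10/s2 MISS; vc=[26]
#2 0xd1→b26/s2 VC-HIT; vc=[10]
#3 0x22→b4/s0 MISS; vc=[10]
#4 0xe3→b28/s0 MISS; vc=[10,4]
#5 0xd2→b26/s2 L1-HIT; vc=[10,4]
#6 0x42→b8/s0 MISS; vc=[10,4,28]
#7 0x21→b4/s0 VC-HIT; vc=[10,8,28]
#8 0xd1→b26/s2 L1-HIT; vc=[10,8,28]
#9 0x50→b10/s2 VC-HIT; vc=[26,8,28]
#10 0xe0→b28/s0 VC-HIT; vc=[26,8,4]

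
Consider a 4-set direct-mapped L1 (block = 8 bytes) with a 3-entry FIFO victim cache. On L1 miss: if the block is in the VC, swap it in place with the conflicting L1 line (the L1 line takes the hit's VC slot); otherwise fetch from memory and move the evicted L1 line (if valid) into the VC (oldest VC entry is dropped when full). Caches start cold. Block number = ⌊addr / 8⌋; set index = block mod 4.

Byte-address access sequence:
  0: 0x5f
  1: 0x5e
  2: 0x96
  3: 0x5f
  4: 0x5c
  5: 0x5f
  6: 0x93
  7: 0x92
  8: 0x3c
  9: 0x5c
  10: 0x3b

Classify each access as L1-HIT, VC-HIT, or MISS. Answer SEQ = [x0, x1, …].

SEQ = [MISS, L1-HIT, MISS, L1-HIT, L1-HIT, L1-HIT, L1-HIT, L1-HIT, MISS, VC-HIT, VC-HIT]

#0 0x5f→b11/s3 MISS; vc=[]
#1 0x5e→b11/s3 L1-HIT; vc=[]
#2 0x96→b18/s2 MISS; vc=[]
#3 0x5f→b11/s3 L1-HIT; vc=[]
#4 0x5c→b11/s3 L1-HIT; vc=[]
#5 0x5f→b11/s3 L1-HIT; vc=[]
#6 0x93→b18/s2 L1-HIT; vc=[]
#7 0x92→b18/s2 L1-HIT; vc=[]
#8 0x3c→b7/s3 MISS; vc=[11]
#9 0x5c→b11/s3 VC-HIT; vc=[7]
#10 0x3b→b7/s3 VC-HIT; vc=[11]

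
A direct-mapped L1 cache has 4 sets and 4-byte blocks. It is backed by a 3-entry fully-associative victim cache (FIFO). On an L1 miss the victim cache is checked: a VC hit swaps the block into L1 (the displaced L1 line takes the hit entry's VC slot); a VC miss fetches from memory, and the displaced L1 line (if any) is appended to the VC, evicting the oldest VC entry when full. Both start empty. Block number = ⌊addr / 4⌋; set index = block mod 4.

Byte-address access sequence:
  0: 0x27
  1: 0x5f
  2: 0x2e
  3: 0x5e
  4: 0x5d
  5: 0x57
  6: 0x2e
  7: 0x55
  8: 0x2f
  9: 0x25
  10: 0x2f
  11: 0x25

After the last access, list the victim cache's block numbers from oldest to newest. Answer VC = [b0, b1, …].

VC = [23, 21]

#0 0x27→b9/s1 MISS; vc=[]
#1 0x5f→b23/s3 MISS; vc=[]
#2 0x2e→b11/s3 MISS; vc=[23]
#3 0x5e→b23/s3 VC-HIT; vc=[11]
#4 0x5d→b23/s3 L1-HIT; vc=[11]
#5 0x57→b21/s1 MISS; vc=[11,9]
#6 0x2e→b11/s3 VC-HIT; vc=[23,9]
#7 0x55→b21/s1 L1-HIT; vc=[23,9]
#8 0x2f→b11/s3 L1-HIT; vc=[23,9]
#9 0x25→b9/s1 VC-HIT; vc=[23,21]
#10 0x2f→b11/s3 L1-HIT; vc=[23,21]
#11 0x25→b9/s1 L1-HIT; vc=[23,21]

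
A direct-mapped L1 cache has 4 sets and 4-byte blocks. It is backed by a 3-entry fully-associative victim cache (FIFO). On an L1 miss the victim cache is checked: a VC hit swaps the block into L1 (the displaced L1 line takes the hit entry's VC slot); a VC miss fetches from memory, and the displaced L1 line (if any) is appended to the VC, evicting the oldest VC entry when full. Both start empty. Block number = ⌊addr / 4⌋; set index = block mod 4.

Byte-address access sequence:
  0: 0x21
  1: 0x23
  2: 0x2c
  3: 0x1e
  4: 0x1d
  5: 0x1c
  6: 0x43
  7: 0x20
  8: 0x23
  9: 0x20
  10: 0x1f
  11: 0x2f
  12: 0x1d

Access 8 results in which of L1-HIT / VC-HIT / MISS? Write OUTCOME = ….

OUTCOME = L1-HIT

#0 0x21→b8/s0 MISS; vc=[]
#1 0x23→b8/s0 L1-HIT; vc=[]
#2 0x2c→b11/s3 MISS; vc=[]
#3 0x1e→b7/s3 MISS; vc=[11]
#4 0x1d→b7/s3 L1-HIT; vc=[11]
#5 0x1c→b7/s3 L1-HIT; vc=[11]
#6 0x43→b16/s0 MISS; vc=[11,8]
#7 0x20→b8/s0 VC-HIT; vc=[11,16]
#8 0x23→b8/s0 L1-HIT; vc=[11,16]
#9 0x20→b8/s0 L1-HIT; vc=[11,16]
#10 0x1f→b7/s3 L1-HIT; vc=[11,16]
#11 0x2f→b11/s3 VC-HIT; vc=[7,16]
#12 0x1d→b7/s3 VC-HIT; vc=[11,16]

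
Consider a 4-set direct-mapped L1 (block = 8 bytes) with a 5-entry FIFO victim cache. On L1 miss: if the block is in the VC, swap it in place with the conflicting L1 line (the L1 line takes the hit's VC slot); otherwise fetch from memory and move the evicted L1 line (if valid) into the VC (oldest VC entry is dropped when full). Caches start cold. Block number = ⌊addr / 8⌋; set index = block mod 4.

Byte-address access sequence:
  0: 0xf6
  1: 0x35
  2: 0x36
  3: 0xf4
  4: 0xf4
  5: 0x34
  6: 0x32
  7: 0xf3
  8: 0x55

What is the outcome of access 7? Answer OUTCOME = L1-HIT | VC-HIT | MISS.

  [0] addr=0xf6 blk=30 s=2: MISS | VC []
  [1] addr=0x35 blk=6 s=2: MISS | VC [30]
  [2] addr=0x36 blk=6 s=2: L1-HIT | VC [30]
  [3] addr=0xf4 blk=30 s=2: VC-HIT | VC [6]
  [4] addr=0xf4 blk=30 s=2: L1-HIT | VC [6]
  [5] addr=0x34 blk=6 s=2: VC-HIT | VC [30]
  [6] addr=0x32 blk=6 s=2: L1-HIT | VC [30]
  [7] addr=0xf3 blk=30 s=2: VC-HIT | VC [6]
  [8] addr=0x55 blk=10 s=2: MISS | VC [6, 30]

OUTCOME = VC-HIT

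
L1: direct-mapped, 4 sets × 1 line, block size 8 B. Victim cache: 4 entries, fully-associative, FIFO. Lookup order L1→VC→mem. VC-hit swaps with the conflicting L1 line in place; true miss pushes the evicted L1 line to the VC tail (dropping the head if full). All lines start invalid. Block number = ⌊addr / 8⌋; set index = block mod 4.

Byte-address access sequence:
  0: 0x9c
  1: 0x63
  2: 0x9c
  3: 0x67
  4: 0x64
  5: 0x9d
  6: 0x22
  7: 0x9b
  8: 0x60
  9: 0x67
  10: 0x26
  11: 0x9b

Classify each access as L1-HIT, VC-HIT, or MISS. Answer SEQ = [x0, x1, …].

SEQ = [MISS, MISS, L1-HIT, L1-HIT, L1-HIT, L1-HIT, MISS, L1-HIT, VC-HIT, L1-HIT, VC-HIT, L1-HIT]

#0 0x9c→b19/s3 MISS; vc=[]
#1 0x63→b12/s0 MISS; vc=[]
#2 0x9c→b19/s3 L1-HIT; vc=[]
#3 0x67→b12/s0 L1-HIT; vc=[]
#4 0x64→b12/s0 L1-HIT; vc=[]
#5 0x9d→b19/s3 L1-HIT; vc=[]
#6 0x22→b4/s0 MISS; vc=[12]
#7 0x9b→b19/s3 L1-HIT; vc=[12]
#8 0x60→b12/s0 VC-HIT; vc=[4]
#9 0x67→b12/s0 L1-HIT; vc=[4]
#10 0x26→b4/s0 VC-HIT; vc=[12]
#11 0x9b→b19/s3 L1-HIT; vc=[12]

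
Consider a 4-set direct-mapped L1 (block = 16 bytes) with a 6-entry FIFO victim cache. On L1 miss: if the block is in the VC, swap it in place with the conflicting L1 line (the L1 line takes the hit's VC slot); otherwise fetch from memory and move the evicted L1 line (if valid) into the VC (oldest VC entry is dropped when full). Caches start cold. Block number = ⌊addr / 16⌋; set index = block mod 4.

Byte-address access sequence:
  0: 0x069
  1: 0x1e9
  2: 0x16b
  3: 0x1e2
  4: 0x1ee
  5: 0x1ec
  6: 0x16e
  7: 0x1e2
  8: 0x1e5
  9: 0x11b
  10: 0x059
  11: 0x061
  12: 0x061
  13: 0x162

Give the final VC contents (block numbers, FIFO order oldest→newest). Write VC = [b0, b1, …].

0: 0x69 (blk 6, set 2) → MISS  vc=[]
1: 0x1e9 (blk 30, set 2) → MISS  vc=[6]
2: 0x16b (blk 22, set 2) → MISS  vc=[6, 30]
3: 0x1e2 (blk 30, set 2) → VC-HIT  vc=[6, 22]
4: 0x1ee (blk 30, set 2) → L1-HIT  vc=[6, 22]
5: 0x1ec (blk 30, set 2) → L1-HIT  vc=[6, 22]
6: 0x16e (blk 22, set 2) → VC-HIT  vc=[6, 30]
7: 0x1e2 (blk 30, set 2) → VC-HIT  vc=[6, 22]
8: 0x1e5 (blk 30, set 2) → L1-HIT  vc=[6, 22]
9: 0x11b (blk 17, set 1) → MISS  vc=[6, 22]
10: 0x59 (blk 5, set 1) → MISS  vc=[6, 22, 17]
11: 0x61 (blk 6, set 2) → VC-HIT  vc=[30, 22, 17]
12: 0x61 (blk 6, set 2) → L1-HIT  vc=[30, 22, 17]
13: 0x162 (blk 22, set 2) → VC-HIT  vc=[30, 6, 17]

VC = [30, 6, 17]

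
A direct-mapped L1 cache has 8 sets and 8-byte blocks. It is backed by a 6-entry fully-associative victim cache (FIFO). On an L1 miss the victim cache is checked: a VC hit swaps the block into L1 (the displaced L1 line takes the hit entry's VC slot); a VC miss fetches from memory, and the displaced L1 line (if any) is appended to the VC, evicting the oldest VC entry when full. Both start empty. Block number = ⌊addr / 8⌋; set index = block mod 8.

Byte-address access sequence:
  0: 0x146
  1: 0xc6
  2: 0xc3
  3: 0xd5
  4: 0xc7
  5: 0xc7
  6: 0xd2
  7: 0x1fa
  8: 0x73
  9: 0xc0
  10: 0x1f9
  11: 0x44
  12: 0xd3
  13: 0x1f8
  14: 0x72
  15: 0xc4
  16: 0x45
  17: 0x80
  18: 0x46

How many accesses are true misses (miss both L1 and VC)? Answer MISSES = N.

MISSES = 7

0: 0x146 (blk 40, set 0) → MISS  vc=[]
1: 0xc6 (blk 24, set 0) → MISS  vc=[40]
2: 0xc3 (blk 24, set 0) → L1-HIT  vc=[40]
3: 0xd5 (blk 26, set 2) → MISS  vc=[40]
4: 0xc7 (blk 24, set 0) → L1-HIT  vc=[40]
5: 0xc7 (blk 24, set 0) → L1-HIT  vc=[40]
6: 0xd2 (blk 26, set 2) → L1-HIT  vc=[40]
7: 0x1fa (blk 63, set 7) → MISS  vc=[40]
8: 0x73 (blk 14, set 6) → MISS  vc=[40]
9: 0xc0 (blk 24, set 0) → L1-HIT  vc=[40]
10: 0x1f9 (blk 63, set 7) → L1-HIT  vc=[40]
11: 0x44 (blk 8, set 0) → MISS  vc=[40, 24]
12: 0xd3 (blk 26, set 2) → L1-HIT  vc=[40, 24]
13: 0x1f8 (blk 63, set 7) → L1-HIT  vc=[40, 24]
14: 0x72 (blk 14, set 6) → L1-HIT  vc=[40, 24]
15: 0xc4 (blk 24, set 0) → VC-HIT  vc=[40, 8]
16: 0x45 (blk 8, set 0) → VC-HIT  vc=[40, 24]
17: 0x80 (blk 16, set 0) → MISS  vc=[40, 24, 8]
18: 0x46 (blk 8, set 0) → VC-HIT  vc=[40, 24, 16]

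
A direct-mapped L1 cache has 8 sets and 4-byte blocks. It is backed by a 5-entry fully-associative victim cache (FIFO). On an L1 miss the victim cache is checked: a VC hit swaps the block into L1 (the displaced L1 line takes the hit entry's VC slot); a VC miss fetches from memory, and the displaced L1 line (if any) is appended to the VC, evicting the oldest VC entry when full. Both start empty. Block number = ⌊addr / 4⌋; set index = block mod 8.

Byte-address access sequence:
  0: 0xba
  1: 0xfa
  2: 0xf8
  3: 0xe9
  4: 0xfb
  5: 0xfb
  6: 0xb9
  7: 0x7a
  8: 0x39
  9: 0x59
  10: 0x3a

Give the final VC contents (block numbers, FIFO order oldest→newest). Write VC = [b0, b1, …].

VC = [62, 46, 30, 22]

#0 0xba→b46/s6 MISS; vc=[]
#1 0xfa→b62/s6 MISS; vc=[46]
#2 0xf8→b62/s6 L1-HIT; vc=[46]
#3 0xe9→b58/s2 MISS; vc=[46]
#4 0xfb→b62/s6 L1-HIT; vc=[46]
#5 0xfb→b62/s6 L1-HIT; vc=[46]
#6 0xb9→b46/s6 VC-HIT; vc=[62]
#7 0x7a→b30/s6 MISS; vc=[62,46]
#8 0x39→b14/s6 MISS; vc=[62,46,30]
#9 0x59→b22/s6 MISS; vc=[62,46,30,14]
#10 0x3a→b14/s6 VC-HIT; vc=[62,46,30,22]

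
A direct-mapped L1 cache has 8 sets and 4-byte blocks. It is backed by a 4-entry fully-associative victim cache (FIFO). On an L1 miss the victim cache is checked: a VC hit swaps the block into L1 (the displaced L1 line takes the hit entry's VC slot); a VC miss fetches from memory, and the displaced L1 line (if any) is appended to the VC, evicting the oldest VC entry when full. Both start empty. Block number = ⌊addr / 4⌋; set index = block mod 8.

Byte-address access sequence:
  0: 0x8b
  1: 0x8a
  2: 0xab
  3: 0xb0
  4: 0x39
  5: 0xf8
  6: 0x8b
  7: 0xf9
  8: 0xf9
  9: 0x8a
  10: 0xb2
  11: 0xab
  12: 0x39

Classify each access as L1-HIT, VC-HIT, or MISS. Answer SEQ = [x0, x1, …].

0: 0x8b (blk 34, set 2) → MISS  vc=[]
1: 0x8a (blk 34, set 2) → L1-HIT  vc=[]
2: 0xab (blk 42, set 2) → MISS  vc=[34]
3: 0xb0 (blk 44, set 4) → MISS  vc=[34]
4: 0x39 (blk 14, set 6) → MISS  vc=[34]
5: 0xf8 (blk 62, set 6) → MISS  vc=[34, 14]
6: 0x8b (blk 34, set 2) → VC-HIT  vc=[42, 14]
7: 0xf9 (blk 62, set 6) → L1-HIT  vc=[42, 14]
8: 0xf9 (blk 62, set 6) → L1-HIT  vc=[42, 14]
9: 0x8a (blk 34, set 2) → L1-HIT  vc=[42, 14]
10: 0xb2 (blk 44, set 4) → L1-HIT  vc=[42, 14]
11: 0xab (blk 42, set 2) → VC-HIT  vc=[34, 14]
12: 0x39 (blk 14, set 6) → VC-HIT  vc=[34, 62]

SEQ = [MISS, L1-HIT, MISS, MISS, MISS, MISS, VC-HIT, L1-HIT, L1-HIT, L1-HIT, L1-HIT, VC-HIT, VC-HIT]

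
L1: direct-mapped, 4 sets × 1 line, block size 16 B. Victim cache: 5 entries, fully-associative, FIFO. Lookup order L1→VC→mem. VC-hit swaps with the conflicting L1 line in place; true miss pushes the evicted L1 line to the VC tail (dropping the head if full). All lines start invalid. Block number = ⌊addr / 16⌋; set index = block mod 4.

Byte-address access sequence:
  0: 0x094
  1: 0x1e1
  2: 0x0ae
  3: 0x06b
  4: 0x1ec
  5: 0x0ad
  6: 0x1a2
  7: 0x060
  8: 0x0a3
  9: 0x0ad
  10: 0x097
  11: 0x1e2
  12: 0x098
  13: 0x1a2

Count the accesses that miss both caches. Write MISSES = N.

0: 0x94 (blk 9, set 1) → MISS  vc=[]
1: 0x1e1 (blk 30, set 2) → MISS  vc=[]
2: 0xae (blk 10, set 2) → MISS  vc=[30]
3: 0x6b (blk 6, set 2) → MISS  vc=[30, 10]
4: 0x1ec (blk 30, set 2) → VC-HIT  vc=[6, 10]
5: 0xad (blk 10, set 2) → VC-HIT  vc=[6, 30]
6: 0x1a2 (blk 26, set 2) → MISS  vc=[6, 30, 10]
7: 0x60 (blk 6, set 2) → VC-HIT  vc=[26, 30, 10]
8: 0xa3 (blk 10, set 2) → VC-HIT  vc=[26, 30, 6]
9: 0xad (blk 10, set 2) → L1-HIT  vc=[26, 30, 6]
10: 0x97 (blk 9, set 1) → L1-HIT  vc=[26, 30, 6]
11: 0x1e2 (blk 30, set 2) → VC-HIT  vc=[26, 10, 6]
12: 0x98 (blk 9, set 1) → L1-HIT  vc=[26, 10, 6]
13: 0x1a2 (blk 26, set 2) → VC-HIT  vc=[30, 10, 6]

MISSES = 5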